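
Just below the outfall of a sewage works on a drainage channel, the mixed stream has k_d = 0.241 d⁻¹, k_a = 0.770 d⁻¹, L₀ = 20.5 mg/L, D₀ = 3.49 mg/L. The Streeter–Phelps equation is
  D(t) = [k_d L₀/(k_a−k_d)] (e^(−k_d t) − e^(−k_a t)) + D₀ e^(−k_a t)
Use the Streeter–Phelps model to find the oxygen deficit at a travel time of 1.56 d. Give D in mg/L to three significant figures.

k_d L₀/(k_a−k_d) = 0.241×20.5/(0.770−0.241) = 4.941/0.5290 = 9.339 mg/L.
e^(−k_d t) = e^(−0.241×1.560) = 0.6866; e^(−k_a t) = e^(−0.770×1.560) = 0.3008.
D = 9.339 × (0.6866 − 0.3008) + 3.49 × 0.3008 = 3.603 + 1.050 = 4.653 mg/L.

D ≈ 4.65 mg/L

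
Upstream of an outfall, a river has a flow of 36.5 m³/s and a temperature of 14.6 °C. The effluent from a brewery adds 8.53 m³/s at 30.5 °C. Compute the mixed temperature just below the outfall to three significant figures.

17.6 °C

Flow-weighted mixing: C = (Q_r C_r + Q_w C_w)/(Q_r + Q_w)
= (36.5×14.6 + 8.53×30.5)/(36.5 + 8.53) = 793.1/45.03 = 17.61 °C.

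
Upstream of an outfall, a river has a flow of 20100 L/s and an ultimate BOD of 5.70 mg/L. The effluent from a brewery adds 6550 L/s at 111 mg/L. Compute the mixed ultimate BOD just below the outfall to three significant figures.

31.6 mg/L

Flow-weighted mixing: C = (Q_r C_r + Q_w C_w)/(Q_r + Q_w)
= (20100×5.70 + 6550×111)/(20100 + 6550) = 841600/26650 = 31.58 mg/L.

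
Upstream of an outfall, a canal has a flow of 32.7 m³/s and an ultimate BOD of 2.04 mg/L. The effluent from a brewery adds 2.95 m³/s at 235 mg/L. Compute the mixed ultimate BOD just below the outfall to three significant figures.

21.3 mg/L

Flow-weighted mixing: C = (Q_r C_r + Q_w C_w)/(Q_r + Q_w)
= (32.7×2.04 + 2.95×235)/(32.7 + 2.95) = 760.0/35.65 = 21.32 mg/L.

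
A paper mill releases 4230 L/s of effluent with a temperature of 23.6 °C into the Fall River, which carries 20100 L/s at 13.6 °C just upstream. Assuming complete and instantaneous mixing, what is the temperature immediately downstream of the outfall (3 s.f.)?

15.3 °C

Flow-weighted mixing: C = (Q_r C_r + Q_w C_w)/(Q_r + Q_w)
= (20100×13.6 + 4230×23.6)/(20100 + 4230) = 373200/24330 = 15.34 °C.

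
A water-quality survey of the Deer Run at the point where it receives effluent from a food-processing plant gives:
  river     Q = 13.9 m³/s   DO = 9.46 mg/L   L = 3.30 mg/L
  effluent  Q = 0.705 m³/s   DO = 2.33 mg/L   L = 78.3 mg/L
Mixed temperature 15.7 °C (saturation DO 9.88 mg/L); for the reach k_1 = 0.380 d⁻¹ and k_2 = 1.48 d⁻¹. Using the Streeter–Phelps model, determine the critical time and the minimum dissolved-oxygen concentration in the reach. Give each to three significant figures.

Mixed DO = (13.9×9.46 + 0.705×2.33)/(13.9+0.705) = 133.1/14.61 = 9.116 mg/L.
Mixed L₀ = (13.9×3.30 + 0.705×78.3)/(14.61) = 101.1/14.61 = 6.920 mg/L.
Initial deficit D₀ = C_s − DO₀ = 9.88 − 9.116 = 0.7642 mg/L.
t_c = (1/1.100) ln[(1.48/0.380)(1 − 0.7642×1.100/(0.380×6.920))] = 0.9091 × ln(2.650) = 0.8859 d.
D_c = (0.380/1.48) × 6.920 × e^(−0.380×0.8859) = 0.2568 × 6.920 × 0.7142 = 1.269 mg/L.
Minimum DO = 9.88 − 1.269 = 8.611 mg/L.

t_c ≈ 0.886 d; minimum DO ≈ 8.61 mg/L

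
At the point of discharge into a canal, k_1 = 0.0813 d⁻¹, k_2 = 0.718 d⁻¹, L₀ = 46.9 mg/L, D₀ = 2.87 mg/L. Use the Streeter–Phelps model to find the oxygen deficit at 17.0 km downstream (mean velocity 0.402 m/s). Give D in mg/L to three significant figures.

D ≈ 3.56 mg/L

Travel time t = x/v = 17.0 km / (0.402 m/s) = 17000 m / 0.402 m/s = 42290 s = 0.4895 d.
k_1 L₀/(k_2−k_1) = 0.0813×46.9/(0.718−0.0813) = 3.813/0.6367 = 5.989 mg/L.
e^(−k_1 t) = e^(−0.0813×0.4895) = 0.9610; e^(−k_2 t) = e^(−0.718×0.4895) = 0.7037.
D = 5.989 × (0.9610 − 0.7037) + 2.87 × 0.7037 = 1.541 + 2.020 = 3.560 mg/L.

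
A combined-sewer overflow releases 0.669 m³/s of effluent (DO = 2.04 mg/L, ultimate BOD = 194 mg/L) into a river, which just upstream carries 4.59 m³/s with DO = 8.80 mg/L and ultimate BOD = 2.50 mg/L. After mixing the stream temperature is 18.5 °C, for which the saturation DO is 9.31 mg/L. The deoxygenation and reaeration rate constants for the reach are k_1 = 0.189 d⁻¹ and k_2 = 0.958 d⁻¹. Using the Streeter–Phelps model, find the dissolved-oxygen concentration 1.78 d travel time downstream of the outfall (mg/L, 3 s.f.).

DO ≈ 5.55 mg/L

Mixed DO = (4.59×8.80 + 0.669×2.04)/(4.59+0.669) = 41.76/5.259 = 7.940 mg/L.
Mixed L₀ = (4.59×2.50 + 0.669×194)/(5.259) = 141.3/5.259 = 26.86 mg/L.
Initial deficit D₀ = C_s − DO₀ = 9.31 − 7.940 = 1.370 mg/L.
D(1.78) = [0.189×26.86/(0.958−0.189)](e^(−0.189×1.78) − e^(−0.958×1.78)) + 1.370 e^(−0.958×1.78)
= 6.602 × (0.7143 − 0.1817) + 1.370 × 0.1817 = 3.765 mg/L.
DO = 9.31 − 3.765 = 5.545 mg/L.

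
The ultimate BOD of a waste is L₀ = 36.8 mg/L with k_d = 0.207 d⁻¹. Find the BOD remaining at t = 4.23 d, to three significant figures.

L ≈ 15.3 mg/L

L_t = L₀ e^(−k_d t) = 36.8 × e^(−0.207×4.23) = 36.8 × 0.4166 = 15.33 mg/L.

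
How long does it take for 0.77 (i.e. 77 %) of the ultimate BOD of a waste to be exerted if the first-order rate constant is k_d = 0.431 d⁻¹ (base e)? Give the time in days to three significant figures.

y/L₀ = 1 − e^(−k_d t) = 0.77 ⇒ e^(−k_d t) = 0.230
t = −ln(0.230) / 0.431 = 1.470 / 0.431 = 3.410 d.

t ≈ 3.41 d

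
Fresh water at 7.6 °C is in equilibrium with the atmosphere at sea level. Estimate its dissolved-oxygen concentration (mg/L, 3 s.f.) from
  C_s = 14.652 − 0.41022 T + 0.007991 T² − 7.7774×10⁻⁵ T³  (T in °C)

C_s ≈ 12.0 mg/L

C_s = 14.652 − 0.41022×7.6 + 0.007991×7.6² − 7.7774×10⁻⁵×7.6³ = 11.96 mg/L.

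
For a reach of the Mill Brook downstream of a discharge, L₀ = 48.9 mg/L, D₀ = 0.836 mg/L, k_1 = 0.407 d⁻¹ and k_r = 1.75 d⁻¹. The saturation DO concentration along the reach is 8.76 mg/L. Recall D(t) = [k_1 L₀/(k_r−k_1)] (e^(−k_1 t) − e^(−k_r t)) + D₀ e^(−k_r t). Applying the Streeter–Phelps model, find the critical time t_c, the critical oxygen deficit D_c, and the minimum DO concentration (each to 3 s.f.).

t_c ≈ 1.04 d; D_c ≈ 7.44 mg/L; min DO ≈ 1.32 mg/L

At the critical point dD/dt = 0, so k_1 L₀ e^(−k_1 t) = k_r D. Substituting D(t) from the Streeter–Phelps equation and solving for t gives
t_c = ln[(k_r/k_1)(1 − D₀(k_r−k_1)/(k_1 L₀))] / (k_r−k_1).
Here k_r−k_1 = 1.343 d⁻¹ and 1 − D₀(k_r−k_1)/(k_1 L₀) = 1 − 0.836×1.343/(0.407×48.9) = 0.9436, so
t_c = ln(4.300 × 0.9436) / 1.343 = 1.400 / 1.343 = 1.043 d.
L(t_c) = L₀ e^(−k_1 t_c) = 48.9 × 0.6541 = 31.99 mg/L, and at the critical point k_r D_c = k_1 L, so D_c = (0.407/1.75) × 31.99 = 7.439 mg/L.
Minimum DO = C_s − D_c = 8.76 − 7.439 = 1.321 mg/L.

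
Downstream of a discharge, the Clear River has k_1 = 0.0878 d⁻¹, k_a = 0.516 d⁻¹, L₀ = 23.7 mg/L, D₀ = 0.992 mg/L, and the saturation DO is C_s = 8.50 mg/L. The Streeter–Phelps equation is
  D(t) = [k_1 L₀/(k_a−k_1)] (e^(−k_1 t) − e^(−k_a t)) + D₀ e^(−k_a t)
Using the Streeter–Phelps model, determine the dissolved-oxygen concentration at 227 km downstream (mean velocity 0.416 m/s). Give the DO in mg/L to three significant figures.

Travel time t = x/v = 227 km / (0.416 m/s) = 227000 m / 0.416 m/s = 545700 s = 6.316 d.
k_1 L₀/(k_a−k_1) = 0.0878×23.7/(0.516−0.0878) = 2.081/0.4282 = 4.860 mg/L.
e^(−k_1 t) = e^(−0.0878×6.316) = 0.5744; e^(−k_a t) = e^(−0.516×6.316) = 0.03843.
D = 4.860 × (0.5744 − 0.03843) + 0.992 × 0.03843 = 2.604 + 0.03812 = 2.642 mg/L.
DO = C_s − D = 8.50 − 2.642 = 5.858 mg/L.

DO ≈ 5.86 mg/L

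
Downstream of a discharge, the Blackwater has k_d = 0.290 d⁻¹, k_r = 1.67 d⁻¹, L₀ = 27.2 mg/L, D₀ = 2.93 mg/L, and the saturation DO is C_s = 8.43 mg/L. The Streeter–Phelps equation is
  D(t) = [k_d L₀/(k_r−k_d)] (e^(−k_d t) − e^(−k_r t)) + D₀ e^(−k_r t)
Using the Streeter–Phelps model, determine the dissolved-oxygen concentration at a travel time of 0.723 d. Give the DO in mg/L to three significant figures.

k_d L₀/(k_r−k_d) = 0.290×27.2/(1.67−0.290) = 7.888/1.380 = 5.716 mg/L.
e^(−k_d t) = e^(−0.290×0.7230) = 0.8109; e^(−k_r t) = e^(−1.67×0.7230) = 0.2990.
D = 5.716 × (0.8109 − 0.2990) + 2.93 × 0.2990 = 2.926 + 0.8760 = 3.802 mg/L.
DO = C_s − D = 8.43 − 3.802 = 4.628 mg/L.

DO ≈ 4.63 mg/L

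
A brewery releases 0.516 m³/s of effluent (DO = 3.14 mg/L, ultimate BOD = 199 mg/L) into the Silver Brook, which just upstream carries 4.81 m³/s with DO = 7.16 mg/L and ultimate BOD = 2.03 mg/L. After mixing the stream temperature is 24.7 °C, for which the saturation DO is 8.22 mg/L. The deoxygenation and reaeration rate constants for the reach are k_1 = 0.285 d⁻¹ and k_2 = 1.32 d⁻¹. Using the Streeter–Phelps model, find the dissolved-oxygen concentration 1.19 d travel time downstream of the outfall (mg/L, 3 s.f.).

Mixed DO = (4.81×7.16 + 0.516×3.14)/(4.81+0.516) = 36.06/5.326 = 6.771 mg/L.
Mixed L₀ = (4.81×2.03 + 0.516×199)/(5.326) = 112.4/5.326 = 21.11 mg/L.
Initial deficit D₀ = C_s − DO₀ = 8.22 − 6.771 = 1.449 mg/L.
D(1.19) = [0.285×21.11/(1.32−0.285)](e^(−0.285×1.19) − e^(−1.32×1.19)) + 1.449 e^(−1.32×1.19)
= 5.814 × (0.7124 − 0.2079) + 1.449 × 0.2079 = 3.234 mg/L.
DO = 8.22 − 3.234 = 4.986 mg/L.

DO ≈ 4.99 mg/L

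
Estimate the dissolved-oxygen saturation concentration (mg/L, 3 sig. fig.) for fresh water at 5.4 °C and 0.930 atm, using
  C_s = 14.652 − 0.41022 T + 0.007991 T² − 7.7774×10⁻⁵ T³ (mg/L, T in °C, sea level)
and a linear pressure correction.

C_s ≈ 11.8 mg/L

At sea level: C_s = 14.652 − 0.41022×5.4 + 0.007991×5.4² − 7.7774×10⁻⁵×5.4³ = 12.66 mg/L.
Pressure correction: C_s' = 12.66 × 0.930 = 11.77 mg/L.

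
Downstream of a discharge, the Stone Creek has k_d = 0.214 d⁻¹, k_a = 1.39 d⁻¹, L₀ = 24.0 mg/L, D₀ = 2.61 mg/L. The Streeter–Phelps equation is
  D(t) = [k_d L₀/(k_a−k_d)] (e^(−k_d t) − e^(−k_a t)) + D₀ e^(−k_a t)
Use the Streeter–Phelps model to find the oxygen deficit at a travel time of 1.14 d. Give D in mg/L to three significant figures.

D ≈ 3.06 mg/L

k_d L₀/(k_a−k_d) = 0.214×24.0/(1.39−0.214) = 5.136/1.176 = 4.367 mg/L.
e^(−k_d t) = e^(−0.214×1.140) = 0.7835; e^(−k_a t) = e^(−1.39×1.140) = 0.2050.
D = 4.367 × (0.7835 − 0.2050) + 2.61 × 0.2050 = 2.526 + 0.5351 = 3.062 mg/L.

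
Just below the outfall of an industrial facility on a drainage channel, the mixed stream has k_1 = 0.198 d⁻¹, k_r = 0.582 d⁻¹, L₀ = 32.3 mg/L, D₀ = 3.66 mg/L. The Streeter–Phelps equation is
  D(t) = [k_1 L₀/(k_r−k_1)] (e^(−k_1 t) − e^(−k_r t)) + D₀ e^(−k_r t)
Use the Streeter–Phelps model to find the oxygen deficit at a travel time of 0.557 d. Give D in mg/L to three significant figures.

k_1 L₀/(k_r−k_1) = 0.198×32.3/(0.582−0.198) = 6.395/0.3840 = 16.65 mg/L.
e^(−k_1 t) = e^(−0.198×0.5570) = 0.8956; e^(−k_r t) = e^(−0.582×0.5570) = 0.7231.
D = 16.65 × (0.8956 − 0.7231) + 3.66 × 0.7231 = 2.872 + 2.647 = 5.519 mg/L.

D ≈ 5.52 mg/L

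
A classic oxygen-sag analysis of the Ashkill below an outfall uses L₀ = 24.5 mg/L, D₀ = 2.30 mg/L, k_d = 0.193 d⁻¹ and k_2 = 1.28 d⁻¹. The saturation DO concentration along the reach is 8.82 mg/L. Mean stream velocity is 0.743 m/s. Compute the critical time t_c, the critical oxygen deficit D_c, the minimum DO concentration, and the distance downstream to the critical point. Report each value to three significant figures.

t_c = [1/(k_2−k_d)] ln[(k_2/k_d)(1 − D₀(k_2−k_d)/(k_d L₀))]
= [1/(1.28−0.193)] ln[(1.28/0.193)(1 − 2.30×1.087/(0.193×24.5))]
= (1/1.087) ln[6.632 × 0.4713] = 0.9200 × ln(3.126) = 0.9200 × 1.140 = 1.048 d.
D_c = (k_d/k_2) L₀ e^(−k_d t_c) = (0.193/1.28) × 24.5 × e^(−0.193×1.048) = 0.1508 × 24.5 × 0.8168 = 3.017 mg/L.
Minimum DO = C_s − D_c = 8.82 − 3.017 = 5.803 mg/L.
x_c = v t_c = 0.743 m/s × 1.048 d × 86400 s/d = 67300 m ≈ 67.3 km.

t_c ≈ 1.05 d; D_c ≈ 3.02 mg/L; min DO ≈ 5.80 mg/L; x_c ≈ 67.3 km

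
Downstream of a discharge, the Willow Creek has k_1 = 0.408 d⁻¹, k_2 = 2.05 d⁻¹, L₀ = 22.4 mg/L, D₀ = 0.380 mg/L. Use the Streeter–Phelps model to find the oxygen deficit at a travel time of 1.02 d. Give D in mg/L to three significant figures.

D ≈ 3.03 mg/L

k_1 L₀/(k_2−k_1) = 0.408×22.4/(2.05−0.408) = 9.139/1.642 = 5.566 mg/L.
e^(−k_1 t) = e^(−0.408×1.020) = 0.6596; e^(−k_2 t) = e^(−2.05×1.020) = 0.1236.
D = 5.566 × (0.6596 − 0.1236) + 0.380 × 0.1236 = 2.983 + 0.04695 = 3.030 mg/L.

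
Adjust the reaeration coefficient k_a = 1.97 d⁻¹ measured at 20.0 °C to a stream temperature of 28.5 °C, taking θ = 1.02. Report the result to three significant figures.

k_a ≈ 2.33 d⁻¹

k_a(T₂) = k_a(T₁) · θ^(T₂−T₁) = 1.97 × 1.02^(28.5−20.0)
= 1.97 × 1.02^8.50 = 1.97 × 1.183 = 2.331 d⁻¹.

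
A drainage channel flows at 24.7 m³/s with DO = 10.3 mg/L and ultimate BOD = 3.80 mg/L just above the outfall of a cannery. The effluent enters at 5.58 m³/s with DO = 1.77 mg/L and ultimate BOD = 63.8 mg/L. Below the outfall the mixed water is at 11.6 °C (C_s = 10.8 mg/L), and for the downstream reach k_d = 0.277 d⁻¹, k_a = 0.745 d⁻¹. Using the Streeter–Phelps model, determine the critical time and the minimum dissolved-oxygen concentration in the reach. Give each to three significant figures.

Mixed DO = (24.7×10.3 + 5.58×1.77)/(24.7+5.58) = 264.3/30.28 = 8.728 mg/L.
Mixed L₀ = (24.7×3.80 + 5.58×63.8)/(30.28) = 449.9/30.28 = 14.86 mg/L.
Initial deficit D₀ = C_s − DO₀ = 10.8 − 8.728 = 2.072 mg/L.
t_c = (1/0.4680) ln[(0.745/0.277)(1 − 2.072×0.4680/(0.277×14.86))] = 2.137 × ln(2.056) = 1.540 d.
D_c = (0.277/0.745) × 14.86 × e^(−0.277×1.540) = 0.3718 × 14.86 × 0.6528 = 3.606 mg/L.
Minimum DO = 10.8 − 3.606 = 7.194 mg/L.

t_c ≈ 1.54 d; minimum DO ≈ 7.19 mg/L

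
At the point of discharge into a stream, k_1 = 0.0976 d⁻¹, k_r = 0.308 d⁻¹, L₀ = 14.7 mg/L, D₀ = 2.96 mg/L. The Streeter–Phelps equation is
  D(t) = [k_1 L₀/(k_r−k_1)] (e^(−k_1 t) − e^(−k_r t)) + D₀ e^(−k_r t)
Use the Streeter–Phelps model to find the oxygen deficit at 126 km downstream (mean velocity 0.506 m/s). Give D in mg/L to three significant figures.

D ≈ 3.56 mg/L

Travel time t = x/v = 126 km / (0.506 m/s) = 126000 m / 0.506 m/s = 249000 s = 2.882 d.
k_1 L₀/(k_r−k_1) = 0.0976×14.7/(0.308−0.0976) = 1.435/0.2104 = 6.819 mg/L.
e^(−k_1 t) = e^(−0.0976×2.882) = 0.7548; e^(−k_r t) = e^(−0.308×2.882) = 0.4116.
D = 6.819 × (0.7548 − 0.4116) + 2.96 × 0.4116 = 2.340 + 1.218 = 3.559 mg/L.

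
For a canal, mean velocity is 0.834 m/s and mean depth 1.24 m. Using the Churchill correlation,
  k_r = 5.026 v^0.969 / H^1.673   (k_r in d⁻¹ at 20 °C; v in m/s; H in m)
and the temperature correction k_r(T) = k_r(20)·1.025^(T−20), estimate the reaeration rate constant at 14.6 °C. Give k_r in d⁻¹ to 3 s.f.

k_r ≈ 2.57 d⁻¹

k_r(20) = 5.026 × 0.834^0.969 / 1.24^1.673 = 5.026 × 0.8387 / 1.433 = 2.941 d⁻¹.
k_r(14.6) = 2.941 × 1.025^(14.6−20) = 2.941 × 0.8752 = 2.574 d⁻¹.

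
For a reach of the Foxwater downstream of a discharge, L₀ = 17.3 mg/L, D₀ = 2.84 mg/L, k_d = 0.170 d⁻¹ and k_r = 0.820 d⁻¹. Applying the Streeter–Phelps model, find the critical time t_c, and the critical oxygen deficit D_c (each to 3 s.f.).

t_c ≈ 0.901 d; D_c ≈ 3.08 mg/L

With k_r/k_d = 4.824 and 1 − D₀(k_r−k_d)/(k_d L₀) = 0.3723,
t_c = ln(4.824 × 0.3723) / (0.820 − 0.170) = ln(1.796) / 0.6500 = 0.5855/0.6500 = 0.9008 d.
D_c = (k_d/k_r) L₀ e^(−k_d t_c) = (0.170/0.820) × 17.3 × e^(−0.170×0.9008) = 0.2073 × 17.3 × 0.8580 = 3.077 mg/L.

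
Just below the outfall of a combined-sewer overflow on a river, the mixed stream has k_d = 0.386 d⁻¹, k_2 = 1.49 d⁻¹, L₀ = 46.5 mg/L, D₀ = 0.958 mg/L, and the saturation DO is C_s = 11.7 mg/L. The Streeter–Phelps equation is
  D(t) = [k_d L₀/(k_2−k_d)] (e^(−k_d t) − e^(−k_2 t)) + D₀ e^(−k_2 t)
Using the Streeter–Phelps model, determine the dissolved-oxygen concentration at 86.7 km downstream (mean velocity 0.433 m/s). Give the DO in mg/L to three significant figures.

Travel time t = x/v = 86.7 km / (0.433 m/s) = 86700 m / 0.433 m/s = 200200 s = 2.317 d.
k_d L₀/(k_2−k_d) = 0.386×46.5/(1.49−0.386) = 17.95/1.104 = 16.26 mg/L.
e^(−k_d t) = e^(−0.386×2.317) = 0.4088; e^(−k_2 t) = e^(−1.49×2.317) = 0.03165.
D = 16.26 × (0.4088 − 0.03165) + 0.958 × 0.03165 = 6.132 + 0.03032 = 6.162 mg/L.
DO = C_s − D = 11.7 − 6.162 = 5.538 mg/L.

DO ≈ 5.54 mg/L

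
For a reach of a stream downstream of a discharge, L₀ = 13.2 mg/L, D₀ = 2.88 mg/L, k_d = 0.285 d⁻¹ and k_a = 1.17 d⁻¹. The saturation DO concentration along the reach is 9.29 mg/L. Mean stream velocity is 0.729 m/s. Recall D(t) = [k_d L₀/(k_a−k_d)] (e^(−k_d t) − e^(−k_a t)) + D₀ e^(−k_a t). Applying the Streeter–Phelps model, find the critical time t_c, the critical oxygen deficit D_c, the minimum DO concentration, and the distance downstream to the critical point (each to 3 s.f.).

With k_a/k_d = 4.105 and 1 − D₀(k_a−k_d)/(k_d L₀) = 0.3225,
t_c = ln(4.105 × 0.3225) / (1.17 − 0.285) = ln(1.324) / 0.8850 = 0.2806/0.8850 = 0.3170 d.
L(t_c) = L₀ e^(−k_d t_c) = 13.2 × 0.9136 = 12.06 mg/L, and at the critical point k_a D_c = k_d L, so D_c = (0.285/1.17) × 12.06 = 2.938 mg/L.
Minimum DO = C_s − D_c = 9.29 − 2.938 = 6.352 mg/L.
x_c = v t_c = 0.729 m/s × 0.3170 d × 86400 s/d = 19970 m ≈ 20.0 km.

t_c ≈ 0.317 d; D_c ≈ 2.94 mg/L; min DO ≈ 6.35 mg/L; x_c ≈ 20.0 km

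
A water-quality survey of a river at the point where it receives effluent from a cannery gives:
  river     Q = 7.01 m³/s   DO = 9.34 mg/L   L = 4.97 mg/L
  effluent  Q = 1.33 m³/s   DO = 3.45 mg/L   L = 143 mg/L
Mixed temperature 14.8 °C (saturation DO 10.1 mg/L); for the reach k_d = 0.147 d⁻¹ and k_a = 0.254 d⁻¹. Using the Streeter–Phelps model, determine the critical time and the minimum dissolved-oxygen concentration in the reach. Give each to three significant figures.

t_c ≈ 4.67 d; minimum DO ≈ 2.24 mg/L

Mixed DO = (7.01×9.34 + 1.33×3.45)/(7.01+1.33) = 70.06/8.340 = 8.401 mg/L.
Mixed L₀ = (7.01×4.97 + 1.33×143)/(8.340) = 225.0/8.340 = 26.98 mg/L.
Initial deficit D₀ = C_s − DO₀ = 10.1 − 8.401 = 1.699 mg/L.
t_c = (1/0.1070) ln[(0.254/0.147)(1 − 1.699×0.1070/(0.147×26.98))] = 9.346 × ln(1.649) = 4.673 d.
D_c = (0.147/0.254) × 26.98 × e^(−0.147×4.673) = 0.5787 × 26.98 × 0.5031 = 7.857 mg/L.
Minimum DO = 10.1 − 7.857 = 2.243 mg/L.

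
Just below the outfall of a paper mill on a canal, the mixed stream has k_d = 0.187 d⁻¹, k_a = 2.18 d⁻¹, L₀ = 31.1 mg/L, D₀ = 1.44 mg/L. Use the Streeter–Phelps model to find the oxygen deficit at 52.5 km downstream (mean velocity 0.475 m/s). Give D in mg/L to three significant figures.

D ≈ 2.21 mg/L

Travel time t = x/v = 52.5 km / (0.475 m/s) = 52500 m / 0.475 m/s = 110500 s = 1.279 d.
k_d L₀/(k_a−k_d) = 0.187×31.1/(2.18−0.187) = 5.816/1.993 = 2.918 mg/L.
e^(−k_d t) = e^(−0.187×1.279) = 0.7872; e^(−k_a t) = e^(−2.18×1.279) = 0.06150.
D = 2.918 × (0.7872 − 0.06150) + 1.44 × 0.06150 = 2.118 + 0.08856 = 2.206 mg/L.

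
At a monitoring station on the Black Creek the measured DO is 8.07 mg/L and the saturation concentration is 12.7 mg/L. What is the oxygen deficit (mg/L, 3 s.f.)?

D ≈ 4.63 mg/L

D = C_s − C = 12.7 − 8.07 = 4.63 mg/L.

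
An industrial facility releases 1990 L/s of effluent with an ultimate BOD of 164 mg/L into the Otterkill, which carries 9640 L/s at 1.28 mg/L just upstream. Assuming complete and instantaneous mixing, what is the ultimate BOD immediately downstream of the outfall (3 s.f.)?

29.1 mg/L

Flow-weighted mixing: C = (Q_r C_r + Q_w C_w)/(Q_r + Q_w)
= (9640×1.28 + 1990×164)/(9640 + 1990) = 338700/11630 = 29.12 mg/L.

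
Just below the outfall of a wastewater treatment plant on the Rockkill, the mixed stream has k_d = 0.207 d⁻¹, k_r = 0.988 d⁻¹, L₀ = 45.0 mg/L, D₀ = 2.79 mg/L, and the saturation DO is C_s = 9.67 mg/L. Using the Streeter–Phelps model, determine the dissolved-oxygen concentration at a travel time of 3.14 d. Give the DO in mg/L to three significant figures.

DO ≈ 3.85 mg/L

k_d L₀/(k_r−k_d) = 0.207×45.0/(0.988−0.207) = 9.315/0.7810 = 11.93 mg/L.
e^(−k_d t) = e^(−0.207×3.140) = 0.5221; e^(−k_r t) = e^(−0.988×3.140) = 0.04494.
D = 11.93 × (0.5221 − 0.04494) + 2.79 × 0.04494 = 5.691 + 0.1254 = 5.816 mg/L.
DO = C_s − D = 9.67 − 5.816 = 3.854 mg/L.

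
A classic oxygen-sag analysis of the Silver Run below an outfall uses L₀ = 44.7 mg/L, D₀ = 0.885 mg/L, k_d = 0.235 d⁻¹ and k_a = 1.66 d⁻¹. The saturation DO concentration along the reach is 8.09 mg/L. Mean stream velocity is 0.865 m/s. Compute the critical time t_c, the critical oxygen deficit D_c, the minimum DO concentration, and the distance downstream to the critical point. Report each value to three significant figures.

t_c ≈ 1.28 d; D_c ≈ 4.68 mg/L; min DO ≈ 3.41 mg/L; x_c ≈ 95.8 km

With k_a/k_d = 7.064 and 1 − D₀(k_a−k_d)/(k_d L₀) = 0.8799,
t_c = ln(7.064 × 0.8799) / (1.66 − 0.235) = ln(6.216) / 1.425 = 1.827/1.425 = 1.282 d.
L(t_c) = L₀ e^(−k_d t_c) = 44.7 × 0.7398 = 33.07 mg/L, and at the critical point k_a D_c = k_d L, so D_c = (0.235/1.66) × 33.07 = 4.682 mg/L.
Minimum DO = C_s − D_c = 8.09 − 4.682 = 3.408 mg/L.
x_c = v t_c = 0.865 m/s × 1.282 d × 86400 s/d = 95820 m ≈ 95.8 km.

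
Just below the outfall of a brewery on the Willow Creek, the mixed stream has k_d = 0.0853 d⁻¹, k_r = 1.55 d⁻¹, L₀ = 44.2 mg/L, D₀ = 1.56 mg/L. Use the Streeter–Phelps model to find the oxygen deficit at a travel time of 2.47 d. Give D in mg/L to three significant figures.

k_d L₀/(k_r−k_d) = 0.0853×44.2/(1.55−0.0853) = 3.770/1.465 = 2.574 mg/L.
e^(−k_d t) = e^(−0.0853×2.470) = 0.8100; e^(−k_r t) = e^(−1.55×2.470) = 0.02174.
D = 2.574 × (0.8100 − 0.02174) + 1.56 × 0.02174 = 2.029 + 0.03392 = 2.063 mg/L.

D ≈ 2.06 mg/L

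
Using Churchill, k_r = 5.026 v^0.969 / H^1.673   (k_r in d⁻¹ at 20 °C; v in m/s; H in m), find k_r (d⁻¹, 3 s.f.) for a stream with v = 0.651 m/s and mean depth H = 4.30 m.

k_r = 5.026 × 0.651^0.969 / 4.30^1.673 = 5.026 × 0.6597 / 11.48 = 0.2889 d⁻¹.

k_r ≈ 0.289 d⁻¹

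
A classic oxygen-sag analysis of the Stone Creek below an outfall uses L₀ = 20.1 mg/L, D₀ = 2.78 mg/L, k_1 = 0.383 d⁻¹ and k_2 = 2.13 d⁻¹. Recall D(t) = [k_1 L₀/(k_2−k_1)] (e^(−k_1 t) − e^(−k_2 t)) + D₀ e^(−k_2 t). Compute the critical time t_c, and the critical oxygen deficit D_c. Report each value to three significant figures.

t_c = [1/(k_2−k_1)] ln[(k_2/k_1)(1 − D₀(k_2−k_1)/(k_1 L₀))]
= [1/(2.13−0.383)] ln[(2.13/0.383)(1 − 2.78×1.747/(0.383×20.1))]
= (1/1.747) ln[5.561 × 0.3691] = 0.5724 × ln(2.053) = 0.5724 × 0.7192 = 0.4117 d.
D_c = (k_1/k_2) L₀ e^(−k_1 t_c) = (0.383/2.13) × 20.1 × e^(−0.383×0.4117) = 0.1798 × 20.1 × 0.8541 = 3.087 mg/L.

t_c ≈ 0.412 d; D_c ≈ 3.09 mg/L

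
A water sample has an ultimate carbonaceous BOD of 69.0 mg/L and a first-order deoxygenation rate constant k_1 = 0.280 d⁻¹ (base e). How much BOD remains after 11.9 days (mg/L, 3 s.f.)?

L_t = L₀ e^(−k_1 t) = 69.0 × e^(−0.280×11.9) = 69.0 × 0.03572 = 2.465 mg/L.

L ≈ 2.46 mg/L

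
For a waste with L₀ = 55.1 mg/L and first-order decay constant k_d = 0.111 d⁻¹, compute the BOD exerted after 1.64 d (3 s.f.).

y_t = L₀(1 − e^(−k_d t)) = 55.1 × (1 − e^(−0.111×1.64))
= 55.1 × (1 − 0.8336) = 55.1 × 0.1664 = 9.170 mg/L.

y ≈ 9.17 mg/L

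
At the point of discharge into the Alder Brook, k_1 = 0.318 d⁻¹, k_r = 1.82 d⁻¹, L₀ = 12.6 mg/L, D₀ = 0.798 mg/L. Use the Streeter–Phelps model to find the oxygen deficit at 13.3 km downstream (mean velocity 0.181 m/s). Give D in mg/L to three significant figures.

D ≈ 1.64 mg/L

Travel time t = x/v = 13.3 km / (0.181 m/s) = 13300 m / 0.181 m/s = 73480 s = 0.8505 d.
k_1 L₀/(k_r−k_1) = 0.318×12.6/(1.82−0.318) = 4.007/1.502 = 2.668 mg/L.
e^(−k_1 t) = e^(−0.318×0.8505) = 0.7630; e^(−k_r t) = e^(−1.82×0.8505) = 0.2127.
D = 2.668 × (0.7630 − 0.2127) + 0.798 × 0.2127 = 1.468 + 0.1697 = 1.638 mg/L.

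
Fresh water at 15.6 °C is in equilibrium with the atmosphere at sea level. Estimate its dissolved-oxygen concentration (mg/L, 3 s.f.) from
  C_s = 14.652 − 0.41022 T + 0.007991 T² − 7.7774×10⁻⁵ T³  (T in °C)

C_s ≈ 9.90 mg/L

C_s = 14.652 − 0.41022×15.6 + 0.007991×15.6² − 7.7774×10⁻⁵×15.6³ = 9.902 mg/L.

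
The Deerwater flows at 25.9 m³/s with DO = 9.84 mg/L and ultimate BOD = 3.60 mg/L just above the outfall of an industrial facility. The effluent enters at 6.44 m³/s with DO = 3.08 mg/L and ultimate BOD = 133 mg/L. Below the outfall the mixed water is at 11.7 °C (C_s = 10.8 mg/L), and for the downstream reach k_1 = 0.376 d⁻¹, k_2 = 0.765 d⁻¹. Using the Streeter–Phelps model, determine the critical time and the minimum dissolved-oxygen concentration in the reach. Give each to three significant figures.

Mixed DO = (25.9×9.84 + 6.44×3.08)/(25.9+6.44) = 274.7/32.34 = 8.494 mg/L.
Mixed L₀ = (25.9×3.60 + 6.44×133)/(32.34) = 949.8/32.34 = 29.37 mg/L.
Initial deficit D₀ = C_s − DO₀ = 10.8 − 8.494 = 2.306 mg/L.
t_c = (1/0.3890) ln[(0.765/0.376)(1 − 2.306×0.3890/(0.376×29.37))] = 2.571 × ln(1.869) = 1.608 d.
D_c = (0.376/0.765) × 29.37 × e^(−0.376×1.608) = 0.4915 × 29.37 × 0.5463 = 7.885 mg/L.
Minimum DO = 10.8 − 7.885 = 2.915 mg/L.

t_c ≈ 1.61 d; minimum DO ≈ 2.91 mg/L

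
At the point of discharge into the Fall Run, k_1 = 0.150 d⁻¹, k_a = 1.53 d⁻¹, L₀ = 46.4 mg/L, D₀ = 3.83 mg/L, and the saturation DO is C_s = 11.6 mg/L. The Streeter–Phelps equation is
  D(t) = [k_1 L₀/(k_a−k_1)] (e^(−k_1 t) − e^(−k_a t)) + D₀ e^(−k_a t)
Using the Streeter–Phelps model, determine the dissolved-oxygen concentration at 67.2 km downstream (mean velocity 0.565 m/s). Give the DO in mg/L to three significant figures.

Travel time t = x/v = 67.2 km / (0.565 m/s) = 67200 m / 0.565 m/s = 118900 s = 1.377 d.
k_1 L₀/(k_a−k_1) = 0.150×46.4/(1.53−0.150) = 6.960/1.380 = 5.043 mg/L.
e^(−k_1 t) = e^(−0.150×1.377) = 0.8134; e^(−k_a t) = e^(−1.53×1.377) = 0.1217.
D = 5.043 × (0.8134 − 0.1217) + 3.83 × 0.1217 = 3.489 + 0.4661 = 3.955 mg/L.
DO = C_s − D = 11.6 − 3.955 = 7.645 mg/L.

DO ≈ 7.65 mg/L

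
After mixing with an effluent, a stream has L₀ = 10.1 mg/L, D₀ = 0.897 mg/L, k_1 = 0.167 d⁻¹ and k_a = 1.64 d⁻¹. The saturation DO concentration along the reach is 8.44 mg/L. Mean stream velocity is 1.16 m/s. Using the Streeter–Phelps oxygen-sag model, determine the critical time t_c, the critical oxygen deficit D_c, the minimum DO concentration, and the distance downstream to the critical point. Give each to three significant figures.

t_c ≈ 0.513 d; D_c ≈ 0.944 mg/L; min DO ≈ 7.50 mg/L; x_c ≈ 51.4 km

With k_a/k_1 = 9.820 and 1 − D₀(k_a−k_1)/(k_1 L₀) = 0.2166,
t_c = ln(9.820 × 0.2166) / (1.64 − 0.167) = ln(2.128) / 1.473 = 0.7550/1.473 = 0.5125 d.
D_c = (k_1/k_a) L₀ e^(−k_1 t_c) = (0.167/1.64) × 10.1 × e^(−0.167×0.5125) = 0.1018 × 10.1 × 0.9180 = 0.9441 mg/L.
Minimum DO = C_s − D_c = 8.44 − 0.9441 = 7.496 mg/L.
x_c = v t_c = 1.16 m/s × 0.5125 d × 86400 s/d = 51370 m ≈ 51.4 km.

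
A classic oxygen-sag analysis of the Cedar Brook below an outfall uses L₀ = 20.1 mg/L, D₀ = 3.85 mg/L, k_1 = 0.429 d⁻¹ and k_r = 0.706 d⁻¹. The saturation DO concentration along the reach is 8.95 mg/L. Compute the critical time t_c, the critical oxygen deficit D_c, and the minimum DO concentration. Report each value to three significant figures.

t_c ≈ 1.32 d; D_c ≈ 6.93 mg/L; min DO ≈ 2.02 mg/L

At the critical point dD/dt = 0, so k_1 L₀ e^(−k_1 t) = k_r D. Substituting D(t) from the Streeter–Phelps equation and solving for t gives
t_c = ln[(k_r/k_1)(1 − D₀(k_r−k_1)/(k_1 L₀))] / (k_r−k_1).
Here k_r−k_1 = 0.2770 d⁻¹ and 1 − D₀(k_r−k_1)/(k_1 L₀) = 1 − 3.85×0.2770/(0.429×20.1) = 0.8763, so
t_c = ln(1.646 × 0.8763) / 0.2770 = 0.3661 / 0.2770 = 1.322 d.
L(t_c) = L₀ e^(−k_1 t_c) = 20.1 × 0.5672 = 11.40 mg/L, and at the critical point k_r D_c = k_1 L, so D_c = (0.429/0.706) × 11.40 = 6.928 mg/L.
Minimum DO = C_s − D_c = 8.95 − 6.928 = 2.022 mg/L.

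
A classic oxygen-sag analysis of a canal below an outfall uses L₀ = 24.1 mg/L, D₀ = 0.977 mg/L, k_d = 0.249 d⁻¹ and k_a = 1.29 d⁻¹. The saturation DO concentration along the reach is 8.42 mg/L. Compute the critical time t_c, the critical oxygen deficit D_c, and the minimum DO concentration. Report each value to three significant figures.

t_c ≈ 1.40 d; D_c ≈ 3.28 mg/L; min DO ≈ 5.14 mg/L

t_c = [1/(k_a−k_d)] ln[(k_a/k_d)(1 − D₀(k_a−k_d)/(k_d L₀))]
= [1/(1.29−0.249)] ln[(1.29/0.249)(1 − 0.977×1.041/(0.249×24.1))]
= (1/1.041) ln[5.181 × 0.8305] = 0.9606 × ln(4.303) = 0.9606 × 1.459 = 1.402 d.
D_c = (k_d/k_a) L₀ e^(−k_d t_c) = (0.249/1.29) × 24.1 × e^(−0.249×1.402) = 0.1930 × 24.1 × 0.7054 = 3.281 mg/L.
Minimum DO = C_s − D_c = 8.42 − 3.281 = 5.139 mg/L.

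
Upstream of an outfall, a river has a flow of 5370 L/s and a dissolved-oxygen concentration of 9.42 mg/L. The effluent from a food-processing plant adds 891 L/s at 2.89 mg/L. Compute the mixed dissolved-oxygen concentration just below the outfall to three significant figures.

8.49 mg/L

Flow-weighted mixing: C = (Q_r C_r + Q_w C_w)/(Q_r + Q_w)
= (5370×9.42 + 891×2.89)/(5370 + 891) = 53160/6261 = 8.491 mg/L.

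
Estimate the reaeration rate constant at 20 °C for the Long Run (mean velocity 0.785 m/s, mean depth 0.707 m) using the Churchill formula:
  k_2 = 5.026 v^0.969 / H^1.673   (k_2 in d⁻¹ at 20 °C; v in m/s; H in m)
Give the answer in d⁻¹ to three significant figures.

k_2 = 5.026 × 0.785^0.969 / 0.707^1.673 = 5.026 × 0.7909 / 0.5599 = 7.100 d⁻¹.

k_2 ≈ 7.10 d⁻¹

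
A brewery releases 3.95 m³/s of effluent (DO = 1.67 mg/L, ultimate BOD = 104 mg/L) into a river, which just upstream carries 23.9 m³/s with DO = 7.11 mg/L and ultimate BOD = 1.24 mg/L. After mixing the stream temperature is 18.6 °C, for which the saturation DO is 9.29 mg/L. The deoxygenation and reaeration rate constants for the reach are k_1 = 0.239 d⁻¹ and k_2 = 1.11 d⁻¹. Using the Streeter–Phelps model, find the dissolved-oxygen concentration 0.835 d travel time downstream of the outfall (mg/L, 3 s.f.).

Mixed DO = (23.9×7.11 + 3.95×1.67)/(23.9+3.95) = 176.5/27.85 = 6.338 mg/L.
Mixed L₀ = (23.9×1.24 + 3.95×104)/(27.85) = 440.4/27.85 = 15.81 mg/L.
Initial deficit D₀ = C_s − DO₀ = 9.29 − 6.338 = 2.952 mg/L.
D(0.835) = [0.239×15.81/(1.11−0.239)](e^(−0.239×0.835) − e^(−1.11×0.835)) + 2.952 e^(−1.11×0.835)
= 4.339 × (0.8191 − 0.3958) + 2.952 × 0.3958 = 3.005 mg/L.
DO = 9.29 − 3.005 = 6.285 mg/L.

DO ≈ 6.28 mg/L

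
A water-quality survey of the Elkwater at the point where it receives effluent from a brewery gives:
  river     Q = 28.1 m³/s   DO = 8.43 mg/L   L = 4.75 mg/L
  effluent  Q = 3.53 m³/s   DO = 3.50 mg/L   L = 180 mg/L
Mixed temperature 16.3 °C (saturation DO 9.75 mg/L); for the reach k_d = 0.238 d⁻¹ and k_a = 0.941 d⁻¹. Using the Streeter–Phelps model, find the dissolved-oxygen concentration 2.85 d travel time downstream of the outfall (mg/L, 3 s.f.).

Mixed DO = (28.1×8.43 + 3.53×3.50)/(28.1+3.53) = 249.2/31.63 = 7.880 mg/L.
Mixed L₀ = (28.1×4.75 + 3.53×180)/(31.63) = 768.9/31.63 = 24.31 mg/L.
Initial deficit D₀ = C_s − DO₀ = 9.75 − 7.880 = 1.870 mg/L.
D(2.85) = [0.238×24.31/(0.941−0.238)](e^(−0.238×2.85) − e^(−0.941×2.85)) + 1.870 e^(−0.941×2.85)
= 8.230 × (0.5075 − 0.06844) + 1.870 × 0.06844 = 3.741 mg/L.
DO = 9.75 − 3.741 = 6.009 mg/L.

DO ≈ 6.01 mg/L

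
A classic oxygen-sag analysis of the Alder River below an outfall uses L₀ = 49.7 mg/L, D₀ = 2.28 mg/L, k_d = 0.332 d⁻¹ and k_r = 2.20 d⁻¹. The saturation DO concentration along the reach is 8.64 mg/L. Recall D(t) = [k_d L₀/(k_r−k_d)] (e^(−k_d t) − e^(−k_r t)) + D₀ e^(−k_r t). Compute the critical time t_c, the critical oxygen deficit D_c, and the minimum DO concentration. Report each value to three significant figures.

t_c ≈ 0.853 d; D_c ≈ 5.65 mg/L; min DO ≈ 2.99 mg/L

t_c = [1/(k_r−k_d)] ln[(k_r/k_d)(1 − D₀(k_r−k_d)/(k_d L₀))]
= [1/(2.20−0.332)] ln[(2.20/0.332)(1 − 2.28×1.868/(0.332×49.7))]
= (1/1.868) ln[6.627 × 0.7419] = 0.5353 × ln(4.916) = 0.5353 × 1.593 = 0.8525 d.
D_c = (k_d/k_r) L₀ e^(−k_d t_c) = (0.332/2.20) × 49.7 × e^(−0.332×0.8525) = 0.1509 × 49.7 × 0.7535 = 5.651 mg/L.
Minimum DO = C_s − D_c = 8.64 − 5.651 = 2.989 mg/L.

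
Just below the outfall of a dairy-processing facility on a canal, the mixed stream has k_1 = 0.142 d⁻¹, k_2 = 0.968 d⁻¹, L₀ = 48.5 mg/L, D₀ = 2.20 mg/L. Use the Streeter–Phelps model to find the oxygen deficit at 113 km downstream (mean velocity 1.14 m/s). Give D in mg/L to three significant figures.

D ≈ 5.06 mg/L

Travel time t = x/v = 113 km / (1.14 m/s) = 113000 m / 1.14 m/s = 99120 s = 1.147 d.
k_1 L₀/(k_2−k_1) = 0.142×48.5/(0.968−0.142) = 6.887/0.8260 = 8.338 mg/L.
e^(−k_1 t) = e^(−0.142×1.147) = 0.8497; e^(−k_2 t) = e^(−0.968×1.147) = 0.3294.
D = 8.338 × (0.8497 − 0.3294) + 2.20 × 0.3294 = 4.338 + 0.7246 = 5.063 mg/L.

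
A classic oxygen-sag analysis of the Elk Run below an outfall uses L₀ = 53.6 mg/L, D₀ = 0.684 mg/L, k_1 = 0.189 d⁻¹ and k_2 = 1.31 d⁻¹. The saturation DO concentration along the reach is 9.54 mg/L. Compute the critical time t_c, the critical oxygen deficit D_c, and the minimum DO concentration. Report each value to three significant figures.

t_c ≈ 1.66 d; D_c ≈ 5.65 mg/L; min DO ≈ 3.89 mg/L

t_c = [1/(k_2−k_1)] ln[(k_2/k_1)(1 − D₀(k_2−k_1)/(k_1 L₀))]
= [1/(1.31−0.189)] ln[(1.31/0.189)(1 − 0.684×1.121/(0.189×53.6))]
= (1/1.121) ln[6.931 × 0.9243] = 0.8921 × ln(6.407) = 0.8921 × 1.857 = 1.657 d.
D_c = (k_1/k_2) L₀ e^(−k_1 t_c) = (0.189/1.31) × 53.6 × e^(−0.189×1.657) = 0.1443 × 53.6 × 0.7311 = 5.654 mg/L.
Minimum DO = C_s − D_c = 9.54 − 5.654 = 3.886 mg/L.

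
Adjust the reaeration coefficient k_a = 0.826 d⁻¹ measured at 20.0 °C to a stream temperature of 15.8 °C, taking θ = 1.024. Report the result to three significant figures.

k_a ≈ 0.748 d⁻¹

k_a(T₂) = k_a(T₁) · θ^(T₂−T₁) = 0.826 × 1.024^(15.8−20.0)
= 0.826 × 1.024^-4.20 = 0.826 × 0.9052 = 0.7477 d⁻¹.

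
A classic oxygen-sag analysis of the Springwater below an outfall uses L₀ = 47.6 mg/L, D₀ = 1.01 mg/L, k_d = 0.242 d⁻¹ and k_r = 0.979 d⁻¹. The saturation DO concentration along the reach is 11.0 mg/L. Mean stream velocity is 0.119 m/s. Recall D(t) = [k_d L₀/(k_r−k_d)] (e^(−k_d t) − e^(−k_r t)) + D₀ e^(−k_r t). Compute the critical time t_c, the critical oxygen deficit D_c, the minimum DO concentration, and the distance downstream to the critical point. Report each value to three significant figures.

t_c ≈ 1.81 d; D_c ≈ 7.60 mg/L; min DO ≈ 3.40 mg/L; x_c ≈ 18.6 km

With k_r/k_d = 4.045 and 1 − D₀(k_r−k_d)/(k_d L₀) = 0.9354,
t_c = ln(4.045 × 0.9354) / (0.979 − 0.242) = ln(3.784) / 0.7370 = 1.331/0.7370 = 1.806 d.
L(t_c) = L₀ e^(−k_d t_c) = 47.6 × 0.6460 = 30.75 mg/L, and at the critical point k_r D_c = k_d L, so D_c = (0.242/0.979) × 30.75 = 7.601 mg/L.
Minimum DO = C_s − D_c = 11.0 − 7.601 = 3.399 mg/L.
x_c = v t_c = 0.119 m/s × 1.806 d × 86400 s/d = 18570 m ≈ 18.6 km.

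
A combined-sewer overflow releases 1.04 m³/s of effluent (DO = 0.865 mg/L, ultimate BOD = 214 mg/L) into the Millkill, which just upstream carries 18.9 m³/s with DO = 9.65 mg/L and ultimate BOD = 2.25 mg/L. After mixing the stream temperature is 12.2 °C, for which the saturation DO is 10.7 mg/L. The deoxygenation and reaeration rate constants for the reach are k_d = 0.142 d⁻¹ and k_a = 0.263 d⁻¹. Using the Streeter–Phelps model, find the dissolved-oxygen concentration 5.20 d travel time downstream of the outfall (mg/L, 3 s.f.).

Mixed DO = (18.9×9.65 + 1.04×0.865)/(18.9+1.04) = 183.3/19.94 = 9.192 mg/L.
Mixed L₀ = (18.9×2.25 + 1.04×214)/(19.94) = 265.1/19.94 = 13.29 mg/L.
Initial deficit D₀ = C_s − DO₀ = 10.7 − 9.192 = 1.508 mg/L.
D(5.20) = [0.142×13.29/(0.263−0.142)](e^(−0.142×5.20) − e^(−0.263×5.20)) + 1.508 e^(−0.263×5.20)
= 15.60 × (0.4779 − 0.2547) + 1.508 × 0.2547 = 3.866 mg/L.
DO = 10.7 − 3.866 = 6.834 mg/L.

DO ≈ 6.83 mg/L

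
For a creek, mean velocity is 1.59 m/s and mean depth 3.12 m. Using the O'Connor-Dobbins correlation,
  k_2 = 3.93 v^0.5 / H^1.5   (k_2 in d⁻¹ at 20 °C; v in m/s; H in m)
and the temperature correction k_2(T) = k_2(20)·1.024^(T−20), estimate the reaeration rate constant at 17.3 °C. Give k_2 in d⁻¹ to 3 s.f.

k_2(20) = 3.93 × 1.59^0.5 / 3.12^1.5 = 3.93 × 1.261 / 5.511 = 0.8992 d⁻¹.
k_2(17.3) = 0.8992 × 1.024^(17.3−20) = 0.8992 × 0.9380 = 0.8434 d⁻¹.

k_2 ≈ 0.843 d⁻¹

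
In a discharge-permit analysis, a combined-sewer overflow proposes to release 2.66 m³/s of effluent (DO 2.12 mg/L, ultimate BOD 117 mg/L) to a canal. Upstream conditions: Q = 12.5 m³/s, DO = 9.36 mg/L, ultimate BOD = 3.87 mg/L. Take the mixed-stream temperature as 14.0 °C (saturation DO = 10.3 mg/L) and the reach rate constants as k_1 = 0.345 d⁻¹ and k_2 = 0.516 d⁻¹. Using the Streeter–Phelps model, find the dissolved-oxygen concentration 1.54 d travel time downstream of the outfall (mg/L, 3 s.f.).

Mixed DO = (12.5×9.36 + 2.66×2.12)/(12.5+2.66) = 122.6/15.16 = 8.090 mg/L.
Mixed L₀ = (12.5×3.87 + 2.66×117)/(15.16) = 359.6/15.16 = 23.72 mg/L.
Initial deficit D₀ = C_s − DO₀ = 10.3 − 8.090 = 2.210 mg/L.
D(1.54) = [0.345×23.72/(0.516−0.345)](e^(−0.345×1.54) − e^(−0.516×1.54)) + 2.210 e^(−0.516×1.54)
= 47.86 × (0.5878 − 0.4517) + 2.210 × 0.4517 = 7.512 mg/L.
DO = 10.3 − 7.512 = 2.788 mg/L.

DO ≈ 2.79 mg/L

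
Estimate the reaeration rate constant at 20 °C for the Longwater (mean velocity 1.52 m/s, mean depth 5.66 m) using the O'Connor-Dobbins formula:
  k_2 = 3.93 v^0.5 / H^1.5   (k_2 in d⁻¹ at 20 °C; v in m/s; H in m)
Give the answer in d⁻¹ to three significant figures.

k_2 ≈ 0.360 d⁻¹

k_2 = 3.93 × 1.52^0.5 / 5.66^1.5 = 3.93 × 1.233 / 13.47 = 0.3598 d⁻¹.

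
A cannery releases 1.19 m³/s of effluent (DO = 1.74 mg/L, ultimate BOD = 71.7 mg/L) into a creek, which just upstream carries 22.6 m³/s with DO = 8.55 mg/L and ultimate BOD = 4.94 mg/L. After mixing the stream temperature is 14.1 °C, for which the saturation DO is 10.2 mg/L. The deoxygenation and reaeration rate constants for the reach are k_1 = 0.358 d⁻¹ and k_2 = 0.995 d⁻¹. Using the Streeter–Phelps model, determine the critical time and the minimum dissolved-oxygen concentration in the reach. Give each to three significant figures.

t_c ≈ 0.728 d; minimum DO ≈ 7.90 mg/L

Mixed DO = (22.6×8.55 + 1.19×1.74)/(22.6+1.19) = 195.3/23.79 = 8.209 mg/L.
Mixed L₀ = (22.6×4.94 + 1.19×71.7)/(23.79) = 197.0/23.79 = 8.279 mg/L.
Initial deficit D₀ = C_s − DO₀ = 10.2 − 8.209 = 1.991 mg/L.
t_c = (1/0.6370) ln[(0.995/0.358)(1 − 1.991×0.6370/(0.358×8.279))] = 1.570 × ln(1.590) = 0.7283 d.
D_c = (0.358/0.995) × 8.279 × e^(−0.358×0.7283) = 0.3598 × 8.279 × 0.7705 = 2.295 mg/L.
Minimum DO = 10.2 − 2.295 = 7.905 mg/L.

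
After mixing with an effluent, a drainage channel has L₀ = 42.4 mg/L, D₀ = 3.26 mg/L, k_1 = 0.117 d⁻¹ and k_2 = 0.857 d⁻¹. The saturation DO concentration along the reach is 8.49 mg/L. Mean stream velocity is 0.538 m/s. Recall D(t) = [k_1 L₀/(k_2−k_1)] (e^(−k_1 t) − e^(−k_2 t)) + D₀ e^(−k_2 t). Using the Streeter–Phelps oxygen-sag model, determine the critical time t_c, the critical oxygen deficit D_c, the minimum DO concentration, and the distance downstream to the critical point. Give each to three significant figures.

t_c ≈ 1.79 d; D_c ≈ 4.69 mg/L; min DO ≈ 3.80 mg/L; x_c ≈ 83.2 km

At the critical point dD/dt = 0, so k_1 L₀ e^(−k_1 t) = k_2 D. Substituting D(t) from the Streeter–Phelps equation and solving for t gives
t_c = ln[(k_2/k_1)(1 − D₀(k_2−k_1)/(k_1 L₀))] / (k_2−k_1).
Here k_2−k_1 = 0.7400 d⁻¹ and 1 − D₀(k_2−k_1)/(k_1 L₀) = 1 − 3.26×0.7400/(0.117×42.4) = 0.5137, so
t_c = ln(7.325 × 0.5137) / 0.7400 = 1.325 / 0.7400 = 1.791 d.
L(t_c) = L₀ e^(−k_1 t_c) = 42.4 × 0.8110 = 34.39 mg/L, and at the critical point k_2 D_c = k_1 L, so D_c = (0.117/0.857) × 34.39 = 4.694 mg/L.
Minimum DO = C_s − D_c = 8.49 − 4.694 = 3.796 mg/L.
x_c = v t_c = 0.538 m/s × 1.791 d × 86400 s/d = 83240 m ≈ 83.2 km.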